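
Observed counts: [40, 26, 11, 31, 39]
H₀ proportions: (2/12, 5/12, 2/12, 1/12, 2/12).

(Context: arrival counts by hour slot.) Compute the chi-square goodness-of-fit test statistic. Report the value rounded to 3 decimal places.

test statistic = 74.812

n = 147; E_i = n·p_i = [24.50, 61.25, 24.50, 12.25, 24.50]
χ² = (40−24.50)²/24.50 + (26−61.25)²/61.25 + (11−24.50)²/24.50 + (31−12.25)²/12.25 + (39−24.50)²/24.50 = 74.8122
df = 4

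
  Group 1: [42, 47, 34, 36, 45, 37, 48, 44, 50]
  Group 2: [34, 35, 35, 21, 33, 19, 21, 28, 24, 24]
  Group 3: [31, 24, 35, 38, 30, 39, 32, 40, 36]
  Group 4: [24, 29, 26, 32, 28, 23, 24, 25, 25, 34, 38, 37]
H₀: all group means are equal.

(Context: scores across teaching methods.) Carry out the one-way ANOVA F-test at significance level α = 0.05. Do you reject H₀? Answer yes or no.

reject H₀: yes

Group means [42.56, 27.40, 33.89, 28.75], grand mean 32.675
SSB = Σnᵢ(x̄ᵢ−x̄)² = 1355.014; SSW = ΣΣ(x−x̄ᵢ)² = 1143.761
MSB = 1355.014/3 = 451.6713; MSW = 1143.761/36 = 31.7711
F = MSB/MSW = 14.2164
df = (3, 36)
p-value (upper-tail) = 0.00000
At α=0.05: p < α → reject H₀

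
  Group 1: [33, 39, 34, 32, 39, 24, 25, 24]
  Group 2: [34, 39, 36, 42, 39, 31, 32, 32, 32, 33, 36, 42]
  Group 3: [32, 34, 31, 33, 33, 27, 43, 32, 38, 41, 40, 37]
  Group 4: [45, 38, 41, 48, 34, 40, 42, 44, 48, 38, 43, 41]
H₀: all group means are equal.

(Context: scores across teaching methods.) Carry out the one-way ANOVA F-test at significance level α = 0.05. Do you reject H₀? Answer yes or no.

Group means [31.25, 35.67, 35.08, 41.83], grand mean 36.386
SSB = Σnᵢ(x̄ᵢ−x̄)² = 593.682; SSW = ΣΣ(x−x̄ᵢ)² = 882.750
MSB = 593.682/3 = 197.8939; MSW = 882.750/40 = 22.0688
F = MSB/MSW = 8.9672
df = (3, 40)
p-value (upper-tail) = 0.00011
At α=0.05: p < α → reject H₀

reject H₀: yes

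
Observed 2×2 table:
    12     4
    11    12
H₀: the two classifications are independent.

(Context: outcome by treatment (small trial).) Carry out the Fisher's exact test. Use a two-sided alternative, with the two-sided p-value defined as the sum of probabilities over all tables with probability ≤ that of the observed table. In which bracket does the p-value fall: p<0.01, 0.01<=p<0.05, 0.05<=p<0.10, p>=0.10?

Margins: r₁=16, r₂=23, c₁=23, c₂=16, n=39
p_obs = C(16,12)·C(23,11)/C(39,23); sum pmf over tables with pmf ≤ p_obs
p-value (two-sided) = 0.11085
→ bracket: p>=0.10

p-value bracket: p>=0.10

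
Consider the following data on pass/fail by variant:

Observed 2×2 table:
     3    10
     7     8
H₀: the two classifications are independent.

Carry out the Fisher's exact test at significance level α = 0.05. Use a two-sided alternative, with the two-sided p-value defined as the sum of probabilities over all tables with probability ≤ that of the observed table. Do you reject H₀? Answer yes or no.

reject H₀: no

Margins: r₁=13, r₂=15, c₁=10, c₂=18, n=28
p_obs = C(13,3)·C(15,7)/C(28,10); sum pmf over tables with pmf ≤ p_obs
p-value (two-sided) = 0.25431
At α=0.05: p ≥ α → fail to reject H₀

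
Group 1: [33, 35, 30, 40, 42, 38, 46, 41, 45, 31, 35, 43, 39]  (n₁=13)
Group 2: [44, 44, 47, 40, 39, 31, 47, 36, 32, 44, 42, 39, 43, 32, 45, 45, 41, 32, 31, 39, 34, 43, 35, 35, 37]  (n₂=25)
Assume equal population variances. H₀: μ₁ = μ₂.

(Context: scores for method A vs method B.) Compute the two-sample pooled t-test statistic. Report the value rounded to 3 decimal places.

x̄₁=38.308, s₁=5.186, n₁=13
x̄₂=39.080, s₂=5.267, n₂=25
s_p² = [12·5.186² + 24·5.267²]/36 = 27.4614
SE = √(s_p²·(1/13+1/25)) = 1.7919
t = (38.308−39.080)/1.7919 = -0.4310
df = 36

test statistic = -0.431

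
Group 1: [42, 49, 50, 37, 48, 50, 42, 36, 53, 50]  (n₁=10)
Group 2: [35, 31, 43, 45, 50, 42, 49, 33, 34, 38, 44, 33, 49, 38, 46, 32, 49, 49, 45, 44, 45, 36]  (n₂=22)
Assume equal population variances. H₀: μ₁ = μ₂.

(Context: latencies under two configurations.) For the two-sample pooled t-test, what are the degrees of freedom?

df = n₁ + n₂ − 2 = 10 + 22 − 2 = 30

degrees of freedom = 30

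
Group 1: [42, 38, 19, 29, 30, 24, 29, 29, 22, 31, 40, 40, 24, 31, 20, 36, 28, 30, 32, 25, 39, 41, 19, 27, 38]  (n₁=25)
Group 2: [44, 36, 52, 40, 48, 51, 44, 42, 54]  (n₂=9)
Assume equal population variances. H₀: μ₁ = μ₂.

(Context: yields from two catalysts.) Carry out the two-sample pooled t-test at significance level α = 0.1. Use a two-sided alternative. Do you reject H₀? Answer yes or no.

x̄₁=30.520, s₁=7.154, n₁=25
x̄₂=45.667, s₂=6.000, n₂=9
s_p² = [24·7.154² + 8·6.000²]/32 = 47.3825
SE = √(s_p²·(1/25+1/9)) = 2.6758
t = (30.520−45.667)/2.6758 = -5.6606
df = 32
p-value (two-sided) = 0.00000
At α=0.1: p < α → reject H₀

reject H₀: yes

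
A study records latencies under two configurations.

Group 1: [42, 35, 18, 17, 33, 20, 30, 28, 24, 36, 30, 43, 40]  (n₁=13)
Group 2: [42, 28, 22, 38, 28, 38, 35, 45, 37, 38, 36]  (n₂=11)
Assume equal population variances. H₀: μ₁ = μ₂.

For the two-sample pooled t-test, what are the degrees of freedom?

df = n₁ + n₂ − 2 = 13 + 11 − 2 = 22

degrees of freedom = 22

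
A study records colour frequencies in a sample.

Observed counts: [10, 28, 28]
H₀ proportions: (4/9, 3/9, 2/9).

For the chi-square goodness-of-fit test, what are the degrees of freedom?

df = k − 1 = 3 − 1 = 2

degrees of freedom = 2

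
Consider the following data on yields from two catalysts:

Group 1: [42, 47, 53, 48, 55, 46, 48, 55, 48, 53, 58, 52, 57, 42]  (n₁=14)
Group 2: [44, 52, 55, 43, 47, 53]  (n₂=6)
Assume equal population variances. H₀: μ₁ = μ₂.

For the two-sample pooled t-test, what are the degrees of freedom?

df = n₁ + n₂ − 2 = 14 + 6 − 2 = 18

degrees of freedom = 18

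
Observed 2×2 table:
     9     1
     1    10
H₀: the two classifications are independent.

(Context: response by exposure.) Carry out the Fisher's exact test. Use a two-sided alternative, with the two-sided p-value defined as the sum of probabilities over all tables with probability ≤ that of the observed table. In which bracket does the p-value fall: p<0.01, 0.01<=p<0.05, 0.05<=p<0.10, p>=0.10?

Margins: r₁=10, r₂=11, c₁=10, c₂=11, n=21
p_obs = C(10,9)·C(11,1)/C(21,10); sum pmf over tables with pmf ≤ p_obs
p-value (two-sided) = 0.00035
→ bracket: p<0.01

p-value bracket: p<0.01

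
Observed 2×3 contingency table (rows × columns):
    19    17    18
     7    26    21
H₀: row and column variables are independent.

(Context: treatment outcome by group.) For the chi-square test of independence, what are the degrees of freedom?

df = (r−1)(c−1) = (2−1)·(3−1) = 2

degrees of freedom = 2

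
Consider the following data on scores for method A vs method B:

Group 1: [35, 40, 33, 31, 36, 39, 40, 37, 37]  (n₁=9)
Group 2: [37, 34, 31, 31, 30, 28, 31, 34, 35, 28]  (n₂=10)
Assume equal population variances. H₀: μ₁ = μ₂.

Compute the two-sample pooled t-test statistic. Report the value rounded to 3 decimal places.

x̄₁=36.444, s₁=3.087, n₁=9
x̄₂=31.900, s₂=2.998, n₂=10
s_p² = [8·3.087² + 9·2.998²]/17 = 9.2425
SE = √(s_p²·(1/9+1/10)) = 1.3969
t = (36.444−31.900)/1.3969 = 3.2534
df = 17

test statistic = 3.253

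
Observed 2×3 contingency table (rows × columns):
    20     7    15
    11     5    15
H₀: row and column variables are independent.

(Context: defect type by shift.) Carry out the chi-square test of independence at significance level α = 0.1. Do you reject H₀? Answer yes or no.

reject H₀: no

Row totals [42, 31], col totals [31, 12, 30], n=73
χ² = (20−17.84)²/17.84 + (7−6.90)²/6.90 + (15−17.26)²/17.26 + (11−13.16)²/13.16 + (5−5.10)²/5.10 + (15−12.74)²/12.74 = 1.3186
df = 2
p-value (upper-tail) = 0.51720
At α=0.1: p ≥ α → fail to reject H₀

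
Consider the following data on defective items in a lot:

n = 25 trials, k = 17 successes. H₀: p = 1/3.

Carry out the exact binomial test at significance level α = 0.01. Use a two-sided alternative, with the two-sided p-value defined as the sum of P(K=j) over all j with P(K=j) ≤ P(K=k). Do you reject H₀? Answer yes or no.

Exact binomial: n=25, k=17, p₀=1/3=0.3333
P(X=j) = C(n,j)·p₀^j·(1−p₀)^(n−j); p = Σ P(X=j) over j with P(X=j) ≤ P(X=17)
p-value (two-sided) = 0.00045
At α=0.01: p < α → reject H₀

reject H₀: yes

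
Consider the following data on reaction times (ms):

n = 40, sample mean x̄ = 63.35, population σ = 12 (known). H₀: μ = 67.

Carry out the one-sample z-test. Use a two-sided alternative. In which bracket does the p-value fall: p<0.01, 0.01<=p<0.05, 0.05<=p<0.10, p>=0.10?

SE = σ/√n = 12/√40 = 1.8974
z = (x̄−μ₀)/SE = (63.35−67)/1.8974 = -1.9237
p-value (two-sided) = 0.05439
→ bracket: 0.05<=p<0.10

p-value bracket: 0.05<=p<0.10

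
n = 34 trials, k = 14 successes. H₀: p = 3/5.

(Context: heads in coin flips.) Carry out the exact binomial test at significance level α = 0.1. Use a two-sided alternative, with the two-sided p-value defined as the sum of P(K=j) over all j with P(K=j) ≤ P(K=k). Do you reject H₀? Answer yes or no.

reject H₀: yes

Exact binomial: n=34, k=14, p₀=3/5=0.6000
P(X=j) = C(n,j)·p₀^j·(1−p₀)^(n−j); p = Σ P(X=j) over j with P(X=j) ≤ P(X=14)
p-value (two-sided) = 0.03423
At α=0.1: p < α → reject H₀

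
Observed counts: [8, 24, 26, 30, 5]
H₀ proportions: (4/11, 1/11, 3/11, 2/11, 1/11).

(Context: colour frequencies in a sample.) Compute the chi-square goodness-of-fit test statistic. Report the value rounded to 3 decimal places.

test statistic = 59.857

n = 93; E_i = n·p_i = [33.82, 8.45, 25.36, 16.91, 8.45]
χ² = (8−33.82)²/33.82 + (24−8.45)²/8.45 + (26−25.36)²/25.36 + (30−16.91)²/16.91 + (5−8.45)²/8.45 = 59.8566
df = 4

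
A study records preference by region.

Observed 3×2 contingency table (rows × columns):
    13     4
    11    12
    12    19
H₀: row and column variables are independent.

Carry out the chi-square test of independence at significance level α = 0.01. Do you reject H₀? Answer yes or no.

Row totals [17, 23, 31], col totals [36, 35], n=71
χ² = (13−8.62)²/8.62 + (4−8.38)²/8.38 + (11−11.66)²/11.66 + (12−11.34)²/11.34 + (12−15.72)²/15.72 + (19−15.28)²/15.28 = 6.3760
df = 2
p-value (upper-tail) = 0.04125
At α=0.01: p ≥ α → fail to reject H₀

reject H₀: no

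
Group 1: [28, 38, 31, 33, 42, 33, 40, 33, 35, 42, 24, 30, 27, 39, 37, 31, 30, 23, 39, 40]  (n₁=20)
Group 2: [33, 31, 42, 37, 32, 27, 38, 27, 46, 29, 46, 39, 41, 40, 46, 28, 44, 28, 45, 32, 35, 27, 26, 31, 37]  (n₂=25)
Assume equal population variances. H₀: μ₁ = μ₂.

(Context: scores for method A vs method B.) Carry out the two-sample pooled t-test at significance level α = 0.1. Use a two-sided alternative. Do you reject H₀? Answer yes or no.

reject H₀: no

x̄₁=33.750, s₁=5.775, n₁=20
x̄₂=35.480, s₂=6.899, n₂=25
s_p² = [19·5.775² + 24·6.899²]/43 = 41.3021
SE = √(s_p²·(1/20+1/25)) = 1.9280
t = (33.750−35.480)/1.9280 = -0.8973
df = 43
p-value (two-sided) = 0.37455
At α=0.1: p ≥ α → fail to reject H₀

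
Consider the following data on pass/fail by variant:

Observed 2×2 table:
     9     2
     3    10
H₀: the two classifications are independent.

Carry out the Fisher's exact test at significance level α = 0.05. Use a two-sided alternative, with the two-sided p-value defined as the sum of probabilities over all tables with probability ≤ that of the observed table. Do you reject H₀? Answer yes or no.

reject H₀: yes

Margins: r₁=11, r₂=13, c₁=12, c₂=12, n=24
p_obs = C(11,9)·C(13,3)/C(24,12); sum pmf over tables with pmf ≤ p_obs
p-value (two-sided) = 0.01228
At α=0.05: p < α → reject H₀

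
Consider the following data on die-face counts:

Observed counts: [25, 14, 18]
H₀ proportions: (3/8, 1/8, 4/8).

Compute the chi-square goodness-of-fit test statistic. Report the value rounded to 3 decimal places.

n = 57; E_i = n·p_i = [21.38, 7.12, 28.50]
χ² = (25−21.38)²/21.38 + (14−7.12)²/7.12 + (18−28.50)²/28.50 = 11.1170
df = 2

test statistic = 11.117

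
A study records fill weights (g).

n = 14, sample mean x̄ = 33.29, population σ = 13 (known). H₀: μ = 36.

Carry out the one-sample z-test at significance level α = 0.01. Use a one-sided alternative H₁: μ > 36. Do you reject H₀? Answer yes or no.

reject H₀: no

SE = σ/√n = 13/√14 = 3.4744
z = (x̄−μ₀)/SE = (33.29−36)/3.4744 = -0.7800
p-value (one-sided, H₁ greater) = 0.78230
At α=0.01: p ≥ α → fail to reject H₀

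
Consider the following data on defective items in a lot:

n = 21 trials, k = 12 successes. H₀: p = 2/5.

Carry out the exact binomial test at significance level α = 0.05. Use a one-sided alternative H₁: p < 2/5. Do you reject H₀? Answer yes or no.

Exact binomial: n=21, k=12, p₀=2/5=0.4000
P(X≤12) from Σ C(n,i)·p₀^i·(1−p₀)^(n−i)
p-value (one-sided, H₁ less) = 0.96477
At α=0.05: p ≥ α → fail to reject H₀

reject H₀: no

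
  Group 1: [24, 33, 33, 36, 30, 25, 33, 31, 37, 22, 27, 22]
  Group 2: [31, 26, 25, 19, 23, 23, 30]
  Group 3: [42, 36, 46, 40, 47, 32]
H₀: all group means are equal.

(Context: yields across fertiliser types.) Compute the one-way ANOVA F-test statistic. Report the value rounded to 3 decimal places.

Group means [29.42, 25.29, 40.50], grand mean 30.920
SSB = Σnᵢ(x̄ᵢ−x̄)² = 799.995; SSW = ΣΣ(x−x̄ᵢ)² = 579.845
MSB = 799.995/2 = 399.9974; MSW = 579.845/22 = 26.3566
F = MSB/MSW = 15.1764
df = (2, 22)

test statistic = 15.176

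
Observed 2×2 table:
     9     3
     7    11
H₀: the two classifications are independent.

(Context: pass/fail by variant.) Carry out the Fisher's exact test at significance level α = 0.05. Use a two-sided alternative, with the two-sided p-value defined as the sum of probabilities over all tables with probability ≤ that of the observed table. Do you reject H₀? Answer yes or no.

reject H₀: no

Margins: r₁=12, r₂=18, c₁=16, c₂=14, n=30
p_obs = C(12,9)·C(18,7)/C(30,16); sum pmf over tables with pmf ≤ p_obs
p-value (two-sided) = 0.07172
At α=0.05: p ≥ α → fail to reject H₀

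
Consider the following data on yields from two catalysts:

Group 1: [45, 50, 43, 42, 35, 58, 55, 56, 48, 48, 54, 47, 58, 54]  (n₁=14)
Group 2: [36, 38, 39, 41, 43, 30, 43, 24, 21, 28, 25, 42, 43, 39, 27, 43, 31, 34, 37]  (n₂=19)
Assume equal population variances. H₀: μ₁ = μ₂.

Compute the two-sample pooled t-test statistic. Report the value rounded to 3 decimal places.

test statistic = 5.831

x̄₁=49.500, s₁=6.779, n₁=14
x̄₂=34.947, s₂=7.299, n₂=19
s_p² = [13·6.779² + 18·7.299²]/31 = 50.2080
SE = √(s_p²·(1/14+1/19)) = 2.4958
t = (49.500−34.947)/2.4958 = 5.8309
df = 31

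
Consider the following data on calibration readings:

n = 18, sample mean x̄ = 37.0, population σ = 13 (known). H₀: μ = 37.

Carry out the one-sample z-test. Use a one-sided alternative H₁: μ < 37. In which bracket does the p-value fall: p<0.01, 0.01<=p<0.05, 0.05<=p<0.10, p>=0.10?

SE = σ/√n = 13/√18 = 3.0641
z = (x̄−μ₀)/SE = (37.0−37)/3.0641 = 0.0000
p-value (one-sided, H₁ less) = 0.50000
→ bracket: p>=0.10

p-value bracket: p>=0.10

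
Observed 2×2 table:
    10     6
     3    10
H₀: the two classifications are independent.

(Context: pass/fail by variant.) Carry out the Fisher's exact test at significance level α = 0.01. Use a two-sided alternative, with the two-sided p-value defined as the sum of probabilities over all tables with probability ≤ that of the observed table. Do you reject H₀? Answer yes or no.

reject H₀: no

Margins: r₁=16, r₂=13, c₁=13, c₂=16, n=29
p_obs = C(16,10)·C(13,3)/C(29,13); sum pmf over tables with pmf ≤ p_obs
p-value (two-sided) = 0.06080
At α=0.01: p ≥ α → fail to reject H₀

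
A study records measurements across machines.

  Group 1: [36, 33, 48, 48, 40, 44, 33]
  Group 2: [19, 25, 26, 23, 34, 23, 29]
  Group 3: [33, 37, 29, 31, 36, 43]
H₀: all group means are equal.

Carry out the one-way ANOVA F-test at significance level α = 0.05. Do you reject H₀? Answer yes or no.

reject H₀: yes

Group means [40.29, 25.57, 34.83], grand mean 33.500
SSB = Σnᵢ(x̄ᵢ−x̄)² = 773.024; SSW = ΣΣ(x−x̄ᵢ)² = 521.976
MSB = 773.024/2 = 386.5119; MSW = 521.976/17 = 30.7045
F = MSB/MSW = 12.5881
df = (2, 17)
p-value (upper-tail) = 0.00044
At α=0.05: p < α → reject H₀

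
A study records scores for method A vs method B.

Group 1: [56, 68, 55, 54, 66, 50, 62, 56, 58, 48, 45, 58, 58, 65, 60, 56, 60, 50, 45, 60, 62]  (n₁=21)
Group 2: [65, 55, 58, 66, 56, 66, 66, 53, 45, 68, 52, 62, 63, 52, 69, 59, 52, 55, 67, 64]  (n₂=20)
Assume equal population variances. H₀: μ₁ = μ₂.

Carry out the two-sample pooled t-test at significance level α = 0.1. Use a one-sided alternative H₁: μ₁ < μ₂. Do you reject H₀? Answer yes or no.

reject H₀: yes

x̄₁=56.762, s₁=6.434, n₁=21
x̄₂=59.650, s₂=6.846, n₂=20
s_p² = [20·6.434² + 19·6.846²]/39 = 44.0605
SE = √(s_p²·(1/21+1/20)) = 2.0739
t = (56.762−59.650)/2.0739 = -1.3926
df = 39
p-value (one-sided, H₁ less) = 0.08582
At α=0.1: p < α → reject H₀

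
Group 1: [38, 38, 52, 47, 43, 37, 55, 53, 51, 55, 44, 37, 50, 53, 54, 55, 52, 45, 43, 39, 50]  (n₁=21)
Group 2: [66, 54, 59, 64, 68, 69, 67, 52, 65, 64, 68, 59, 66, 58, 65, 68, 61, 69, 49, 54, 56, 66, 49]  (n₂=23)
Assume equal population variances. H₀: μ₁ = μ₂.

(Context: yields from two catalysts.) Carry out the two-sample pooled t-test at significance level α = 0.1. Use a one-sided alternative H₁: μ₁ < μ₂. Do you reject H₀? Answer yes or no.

x̄₁=47.190, s₁=6.585, n₁=21
x̄₂=61.565, s₂=6.528, n₂=23
s_p² = [20·6.585² + 22·6.528²]/42 = 42.9736
SE = √(s_p²·(1/21+1/23)) = 1.9786
t = (47.190−61.565)/1.9786 = -7.2652
df = 42
p-value (one-sided, H₁ less) = 0.00000
At α=0.1: p < α → reject H₀

reject H₀: yes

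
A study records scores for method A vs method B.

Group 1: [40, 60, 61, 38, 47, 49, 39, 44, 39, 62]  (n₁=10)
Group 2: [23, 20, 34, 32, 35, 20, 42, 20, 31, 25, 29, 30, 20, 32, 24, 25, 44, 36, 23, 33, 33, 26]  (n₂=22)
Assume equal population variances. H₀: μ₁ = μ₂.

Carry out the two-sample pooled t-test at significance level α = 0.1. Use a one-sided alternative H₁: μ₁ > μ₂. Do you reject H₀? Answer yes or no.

x̄₁=47.900, s₁=9.735, n₁=10
x̄₂=28.955, s₂=6.973, n₂=22
s_p² = [9·9.735² + 21·6.973²]/30 = 62.4618
SE = √(s_p²·(1/10+1/22)) = 3.0142
t = (47.900−28.955)/3.0142 = 6.2854
df = 30
p-value (one-sided, H₁ greater) = 0.00000
At α=0.1: p < α → reject H₀

reject H₀: yes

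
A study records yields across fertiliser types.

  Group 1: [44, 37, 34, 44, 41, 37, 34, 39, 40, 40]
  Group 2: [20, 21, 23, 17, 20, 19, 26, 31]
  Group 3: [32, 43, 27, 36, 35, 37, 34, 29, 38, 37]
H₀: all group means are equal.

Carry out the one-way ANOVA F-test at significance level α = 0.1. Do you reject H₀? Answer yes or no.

reject H₀: yes

Group means [39.00, 22.12, 34.80], grand mean 32.679
SSB = Σnᵢ(x̄ᵢ−x̄)² = 1335.632; SSW = ΣΣ(x−x̄ᵢ)² = 446.475
MSB = 1335.632/2 = 667.8161; MSW = 446.475/25 = 17.8590
F = MSB/MSW = 37.3938
df = (2, 25)
p-value (upper-tail) = 0.00000
At α=0.1: p < α → reject H₀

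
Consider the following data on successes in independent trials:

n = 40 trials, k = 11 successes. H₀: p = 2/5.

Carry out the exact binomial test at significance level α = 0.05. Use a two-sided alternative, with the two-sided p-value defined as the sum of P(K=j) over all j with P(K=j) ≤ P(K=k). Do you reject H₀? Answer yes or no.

Exact binomial: n=40, k=11, p₀=2/5=0.4000
P(X=j) = C(n,j)·p₀^j·(1−p₀)^(n−j); p = Σ P(X=j) over j with P(X=j) ≤ P(X=11)
p-value (two-sided) = 0.14530
At α=0.05: p ≥ α → fail to reject H₀

reject H₀: no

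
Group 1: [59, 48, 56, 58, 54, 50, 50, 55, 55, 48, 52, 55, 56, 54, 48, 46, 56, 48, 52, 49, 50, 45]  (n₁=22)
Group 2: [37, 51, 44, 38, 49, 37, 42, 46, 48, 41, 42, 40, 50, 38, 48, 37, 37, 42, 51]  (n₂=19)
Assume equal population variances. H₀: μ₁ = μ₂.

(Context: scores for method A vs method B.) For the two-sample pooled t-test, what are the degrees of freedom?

degrees of freedom = 39

df = n₁ + n₂ − 2 = 22 + 19 − 2 = 39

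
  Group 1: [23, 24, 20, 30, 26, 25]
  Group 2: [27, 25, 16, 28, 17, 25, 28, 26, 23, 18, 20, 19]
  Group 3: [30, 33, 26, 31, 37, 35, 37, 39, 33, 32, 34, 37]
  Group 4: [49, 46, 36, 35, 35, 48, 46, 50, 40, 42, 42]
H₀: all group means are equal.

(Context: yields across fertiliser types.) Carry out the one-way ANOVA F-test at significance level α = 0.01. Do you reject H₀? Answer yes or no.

Group means [24.67, 22.67, 33.67, 42.64], grand mean 31.537
SSB = Σnᵢ(x̄ᵢ−x̄)² = 2636.983; SSW = ΣΣ(x−x̄ᵢ)² = 733.212
MSB = 2636.983/3 = 878.9943; MSW = 733.212/37 = 19.8165
F = MSB/MSW = 44.3566
df = (3, 37)
p-value (upper-tail) = 0.00000
At α=0.01: p < α → reject H₀

reject H₀: yes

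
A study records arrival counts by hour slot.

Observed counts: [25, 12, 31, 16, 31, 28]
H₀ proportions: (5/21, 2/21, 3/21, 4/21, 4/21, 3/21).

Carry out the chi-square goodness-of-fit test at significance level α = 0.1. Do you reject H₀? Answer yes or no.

reject H₀: yes

n = 143; E_i = n·p_i = [34.05, 13.62, 20.43, 27.24, 27.24, 20.43]
χ² = (25−34.05)²/34.05 + (12−13.62)²/13.62 + (31−20.43)²/20.43 + (16−27.24)²/27.24 + (31−27.24)²/27.24 + (28−20.43)²/20.43 = 16.0297
df = 5
p-value (upper-tail) = 0.00676
At α=0.1: p < α → reject H₀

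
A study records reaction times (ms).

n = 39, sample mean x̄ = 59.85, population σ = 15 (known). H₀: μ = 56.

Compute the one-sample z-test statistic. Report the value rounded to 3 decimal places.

SE = σ/√n = 15/√39 = 2.4019
z = (x̄−μ₀)/SE = (59.85−56)/2.4019 = 1.6029

test statistic = 1.603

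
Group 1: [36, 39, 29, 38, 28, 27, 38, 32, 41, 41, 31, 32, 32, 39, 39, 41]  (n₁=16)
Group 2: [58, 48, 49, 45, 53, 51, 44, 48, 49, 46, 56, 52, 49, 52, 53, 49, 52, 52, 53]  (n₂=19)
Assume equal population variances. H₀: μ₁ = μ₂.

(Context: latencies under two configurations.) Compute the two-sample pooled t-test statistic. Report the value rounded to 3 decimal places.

x̄₁=35.188, s₁=4.943, n₁=16
x̄₂=50.474, s₂=3.565, n₂=19
s_p² = [15·4.943² + 18·3.565²]/33 = 18.0356
SE = √(s_p²·(1/16+1/19)) = 1.4410
t = (35.188−50.474)/1.4410 = -10.6081
df = 33

test statistic = -10.608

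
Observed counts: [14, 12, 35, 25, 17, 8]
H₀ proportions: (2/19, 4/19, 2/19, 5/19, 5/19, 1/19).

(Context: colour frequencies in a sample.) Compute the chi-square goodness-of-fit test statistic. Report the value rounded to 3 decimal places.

test statistic = 59.024

n = 111; E_i = n·p_i = [11.68, 23.37, 11.68, 29.21, 29.21, 5.84]
χ² = (14−11.68)²/11.68 + (12−23.37)²/23.37 + (35−11.68)²/11.68 + (25−29.21)²/29.21 + (17−29.21)²/29.21 + (8−5.84)²/5.84 = 59.0243
df = 5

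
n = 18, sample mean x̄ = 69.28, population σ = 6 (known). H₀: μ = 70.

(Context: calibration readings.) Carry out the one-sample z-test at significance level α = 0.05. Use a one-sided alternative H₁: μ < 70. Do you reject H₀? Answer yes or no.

SE = σ/√n = 6/√18 = 1.4142
z = (x̄−μ₀)/SE = (69.28−70)/1.4142 = -0.5091
p-value (one-sided, H₁ less) = 0.30534
At α=0.05: p ≥ α → fail to reject H₀

reject H₀: no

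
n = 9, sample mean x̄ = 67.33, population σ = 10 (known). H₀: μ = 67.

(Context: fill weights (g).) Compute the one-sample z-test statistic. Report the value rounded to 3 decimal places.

SE = σ/√n = 10/√9 = 3.3333
z = (x̄−μ₀)/SE = (67.33−67)/3.3333 = 0.0990

test statistic = 0.099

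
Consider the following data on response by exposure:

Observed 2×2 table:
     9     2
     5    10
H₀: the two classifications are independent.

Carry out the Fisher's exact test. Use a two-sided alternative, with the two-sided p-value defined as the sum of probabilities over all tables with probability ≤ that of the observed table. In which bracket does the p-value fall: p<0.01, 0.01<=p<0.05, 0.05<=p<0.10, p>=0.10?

Margins: r₁=11, r₂=15, c₁=14, c₂=12, n=26
p_obs = C(11,9)·C(15,5)/C(26,14); sum pmf over tables with pmf ≤ p_obs
p-value (two-sided) = 0.02142
→ bracket: 0.01<=p<0.05

p-value bracket: 0.01<=p<0.05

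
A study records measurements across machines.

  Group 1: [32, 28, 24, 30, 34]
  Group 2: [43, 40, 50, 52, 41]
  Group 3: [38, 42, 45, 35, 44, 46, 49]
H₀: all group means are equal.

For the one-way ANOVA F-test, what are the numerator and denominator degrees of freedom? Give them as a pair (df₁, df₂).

k = 3 groups, N = 17 total
df = (k−1, N−k) = (3−1, 17−3) = (2, 14)

degrees of freedom = [2, 14]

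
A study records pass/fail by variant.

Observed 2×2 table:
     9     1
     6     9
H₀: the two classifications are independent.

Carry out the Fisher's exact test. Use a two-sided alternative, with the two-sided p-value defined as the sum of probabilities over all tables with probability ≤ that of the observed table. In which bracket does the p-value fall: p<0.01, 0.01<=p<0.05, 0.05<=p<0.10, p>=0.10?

Margins: r₁=10, r₂=15, c₁=15, c₂=10, n=25
p_obs = C(10,9)·C(15,6)/C(25,15); sum pmf over tables with pmf ≤ p_obs
p-value (two-sided) = 0.01772
→ bracket: 0.01<=p<0.05

p-value bracket: 0.01<=p<0.05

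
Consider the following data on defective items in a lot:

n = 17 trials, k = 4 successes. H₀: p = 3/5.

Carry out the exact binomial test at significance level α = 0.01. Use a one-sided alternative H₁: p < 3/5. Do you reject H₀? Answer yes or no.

Exact binomial: n=17, k=4, p₀=3/5=0.6000
P(X≤4) from Σ C(n,i)·p₀^i·(1−p₀)^(n−i)
p-value (one-sided, H₁ less) = 0.00252
At α=0.01: p < α → reject H₀

reject H₀: yes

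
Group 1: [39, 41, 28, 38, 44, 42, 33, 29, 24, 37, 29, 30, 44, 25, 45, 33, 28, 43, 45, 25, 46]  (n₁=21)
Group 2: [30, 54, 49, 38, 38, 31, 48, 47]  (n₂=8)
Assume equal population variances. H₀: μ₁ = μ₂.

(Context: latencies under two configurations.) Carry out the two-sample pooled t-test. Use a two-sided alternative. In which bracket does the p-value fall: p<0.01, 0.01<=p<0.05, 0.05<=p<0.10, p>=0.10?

p-value bracket: 0.05<=p<0.10

x̄₁=35.619, s₁=7.671, n₁=21
x̄₂=41.875, s₂=8.871, n₂=8
s_p² = [20·7.671² + 7·8.871²]/27 = 63.9936
SE = √(s_p²·(1/21+1/8)) = 3.3236
t = (35.619−41.875)/3.3236 = -1.8823
df = 27
p-value (two-sided) = 0.07062
→ bracket: 0.05<=p<0.10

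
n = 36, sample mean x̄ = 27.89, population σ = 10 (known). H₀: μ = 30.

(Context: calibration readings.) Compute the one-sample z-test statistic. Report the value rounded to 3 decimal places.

test statistic = -1.266

SE = σ/√n = 10/√36 = 1.6667
z = (x̄−μ₀)/SE = (27.89−30)/1.6667 = -1.2660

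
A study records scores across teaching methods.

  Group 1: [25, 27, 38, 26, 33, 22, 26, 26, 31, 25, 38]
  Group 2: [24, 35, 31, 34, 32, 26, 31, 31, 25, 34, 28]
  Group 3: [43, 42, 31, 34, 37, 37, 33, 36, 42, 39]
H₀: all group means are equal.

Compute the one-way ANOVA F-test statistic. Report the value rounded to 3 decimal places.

Group means [28.82, 30.09, 37.40], grand mean 31.938
SSB = Σnᵢ(x̄ᵢ−x̄)² = 442.930; SSW = ΣΣ(x−x̄ᵢ)² = 588.945
MSB = 442.930/2 = 221.4648; MSW = 588.945/29 = 20.3085
F = MSB/MSW = 10.9050
df = (2, 29)

test statistic = 10.905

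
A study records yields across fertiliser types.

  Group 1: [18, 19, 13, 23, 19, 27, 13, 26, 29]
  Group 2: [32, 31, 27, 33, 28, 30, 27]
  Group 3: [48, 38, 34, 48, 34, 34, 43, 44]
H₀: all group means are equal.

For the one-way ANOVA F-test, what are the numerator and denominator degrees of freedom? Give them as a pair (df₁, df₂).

k = 3 groups, N = 24 total
df = (k−1, N−k) = (3−1, 24−3) = (2, 21)

degrees of freedom = [2, 21]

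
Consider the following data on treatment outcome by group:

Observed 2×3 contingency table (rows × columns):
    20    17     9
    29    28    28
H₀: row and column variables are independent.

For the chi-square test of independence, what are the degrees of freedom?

df = (r−1)(c−1) = (2−1)·(3−1) = 2

degrees of freedom = 2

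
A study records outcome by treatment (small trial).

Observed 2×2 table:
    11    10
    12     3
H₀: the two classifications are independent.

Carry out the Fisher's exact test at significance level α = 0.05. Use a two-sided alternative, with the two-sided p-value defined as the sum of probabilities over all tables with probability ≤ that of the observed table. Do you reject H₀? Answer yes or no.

reject H₀: no

Margins: r₁=21, r₂=15, c₁=23, c₂=13, n=36
p_obs = C(21,11)·C(15,12)/C(36,23); sum pmf over tables with pmf ≤ p_obs
p-value (two-sided) = 0.15896
At α=0.05: p ≥ α → fail to reject H₀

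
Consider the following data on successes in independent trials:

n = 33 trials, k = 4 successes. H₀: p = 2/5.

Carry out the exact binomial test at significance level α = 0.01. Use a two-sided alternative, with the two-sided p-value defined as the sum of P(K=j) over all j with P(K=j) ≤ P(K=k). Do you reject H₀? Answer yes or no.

Exact binomial: n=33, k=4, p₀=2/5=0.4000
P(X=j) = C(n,j)·p₀^j·(1−p₀)^(n−j); p = Σ P(X=j) over j with P(X=j) ≤ P(X=4)
p-value (two-sided) = 0.00062
At α=0.01: p < α → reject H₀

reject H₀: yes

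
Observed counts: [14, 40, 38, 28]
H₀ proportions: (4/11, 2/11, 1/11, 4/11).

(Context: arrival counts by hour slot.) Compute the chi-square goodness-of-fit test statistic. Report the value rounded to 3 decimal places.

test statistic = 108.158

n = 120; E_i = n·p_i = [43.64, 21.82, 10.91, 43.64]
χ² = (14−43.64)²/43.64 + (40−21.82)²/21.82 + (38−10.91)²/10.91 + (28−43.64)²/43.64 = 108.1583
df = 3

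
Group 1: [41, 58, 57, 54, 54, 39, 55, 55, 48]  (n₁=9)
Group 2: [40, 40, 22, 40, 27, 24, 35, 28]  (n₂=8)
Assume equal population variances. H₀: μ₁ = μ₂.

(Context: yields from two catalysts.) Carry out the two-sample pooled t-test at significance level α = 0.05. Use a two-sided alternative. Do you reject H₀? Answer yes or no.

x̄₁=51.222, s₁=6.960, n₁=9
x̄₂=32.000, s₂=7.616, n₂=8
s_p² = [8·6.960² + 7·7.616²]/15 = 52.9037
SE = √(s_p²·(1/9+1/8)) = 3.5343
t = (51.222−32.000)/3.5343 = 5.4388
df = 15
p-value (two-sided) = 0.00007
At α=0.05: p < α → reject H₀

reject H₀: yes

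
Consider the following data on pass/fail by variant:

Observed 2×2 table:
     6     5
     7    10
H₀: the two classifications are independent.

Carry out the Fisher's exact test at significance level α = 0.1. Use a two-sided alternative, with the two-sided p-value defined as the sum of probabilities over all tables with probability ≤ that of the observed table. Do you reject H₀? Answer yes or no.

reject H₀: no

Margins: r₁=11, r₂=17, c₁=13, c₂=15, n=28
p_obs = C(11,6)·C(17,7)/C(28,13); sum pmf over tables with pmf ≤ p_obs
p-value (two-sided) = 0.70004
At α=0.1: p ≥ α → fail to reject H₀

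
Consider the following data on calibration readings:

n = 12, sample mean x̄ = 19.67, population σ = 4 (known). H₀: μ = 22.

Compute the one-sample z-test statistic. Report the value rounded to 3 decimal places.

SE = σ/√n = 4/√12 = 1.1547
z = (x̄−μ₀)/SE = (19.67−22)/1.1547 = -2.0178

test statistic = -2.018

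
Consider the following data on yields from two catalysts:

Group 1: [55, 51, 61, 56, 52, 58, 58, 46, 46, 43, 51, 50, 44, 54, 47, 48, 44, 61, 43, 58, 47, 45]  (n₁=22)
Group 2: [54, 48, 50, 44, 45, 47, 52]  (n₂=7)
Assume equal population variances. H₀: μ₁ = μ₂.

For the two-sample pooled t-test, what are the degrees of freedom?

df = n₁ + n₂ − 2 = 22 + 7 − 2 = 27

degrees of freedom = 27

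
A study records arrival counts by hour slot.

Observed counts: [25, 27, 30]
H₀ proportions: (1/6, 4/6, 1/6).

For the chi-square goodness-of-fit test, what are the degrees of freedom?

degrees of freedom = 2

df = k − 1 = 3 − 1 = 2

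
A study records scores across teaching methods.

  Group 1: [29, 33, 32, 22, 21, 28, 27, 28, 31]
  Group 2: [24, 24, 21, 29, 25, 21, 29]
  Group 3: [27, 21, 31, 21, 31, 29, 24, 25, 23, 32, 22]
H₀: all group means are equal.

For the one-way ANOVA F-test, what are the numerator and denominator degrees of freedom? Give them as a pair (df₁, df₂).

degrees of freedom = [2, 24]

k = 3 groups, N = 27 total
df = (k−1, N−k) = (3−1, 27−3) = (2, 24)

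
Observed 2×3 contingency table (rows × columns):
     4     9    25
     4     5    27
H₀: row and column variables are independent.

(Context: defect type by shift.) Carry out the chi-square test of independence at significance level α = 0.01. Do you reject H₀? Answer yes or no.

Row totals [38, 36], col totals [8, 14, 52], n=74
χ² = (4−4.11)²/4.11 + (9−7.19)²/7.19 + (25−26.70)²/26.70 + (4−3.89)²/3.89 + (5−6.81)²/6.81 + (27−25.30)²/25.30 = 1.1666
df = 2
p-value (upper-tail) = 0.55806
At α=0.01: p ≥ α → fail to reject H₀

reject H₀: no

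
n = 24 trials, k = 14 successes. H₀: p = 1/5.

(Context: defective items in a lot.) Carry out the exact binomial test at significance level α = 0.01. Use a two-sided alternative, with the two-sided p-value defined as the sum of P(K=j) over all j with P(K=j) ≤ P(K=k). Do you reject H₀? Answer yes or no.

reject H₀: yes

Exact binomial: n=24, k=14, p₀=1/5=0.2000
P(X=j) = C(n,j)·p₀^j·(1−p₀)^(n−j); p = Σ P(X=j) over j with P(X=j) ≤ P(X=14)
p-value (two-sided) = 0.00004
At α=0.01: p < α → reject H₀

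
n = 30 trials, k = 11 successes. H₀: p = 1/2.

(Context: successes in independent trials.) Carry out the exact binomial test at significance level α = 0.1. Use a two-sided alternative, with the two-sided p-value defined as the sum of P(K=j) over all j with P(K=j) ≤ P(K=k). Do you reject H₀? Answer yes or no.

reject H₀: no

Exact binomial: n=30, k=11, p₀=1/2=0.5000
P(X=j) = C(n,j)·p₀^j·(1−p₀)^(n−j); p = Σ P(X=j) over j with P(X=j) ≤ P(X=11)
p-value (two-sided) = 0.20049
At α=0.1: p ≥ α → fail to reject H₀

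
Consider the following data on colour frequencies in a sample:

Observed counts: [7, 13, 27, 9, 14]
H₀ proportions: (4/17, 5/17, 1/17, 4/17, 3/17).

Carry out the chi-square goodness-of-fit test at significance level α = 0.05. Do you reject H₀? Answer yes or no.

n = 70; E_i = n·p_i = [16.47, 20.59, 4.12, 16.47, 12.35]
χ² = (7−16.47)²/16.47 + (13−20.59)²/20.59 + (27−4.12)²/4.12 + (9−16.47)²/16.47 + (14−12.35)²/12.35 = 139.0110
df = 4
p-value (upper-tail) = 0.00000
At α=0.05: p < α → reject H₀

reject H₀: yes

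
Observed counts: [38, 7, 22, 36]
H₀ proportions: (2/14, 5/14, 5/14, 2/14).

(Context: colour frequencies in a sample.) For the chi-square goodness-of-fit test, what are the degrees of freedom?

df = k − 1 = 4 − 1 = 3

degrees of freedom = 3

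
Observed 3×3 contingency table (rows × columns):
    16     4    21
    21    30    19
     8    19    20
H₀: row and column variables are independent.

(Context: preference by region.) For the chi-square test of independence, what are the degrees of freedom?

degrees of freedom = 4

df = (r−1)(c−1) = (3−1)·(3−1) = 4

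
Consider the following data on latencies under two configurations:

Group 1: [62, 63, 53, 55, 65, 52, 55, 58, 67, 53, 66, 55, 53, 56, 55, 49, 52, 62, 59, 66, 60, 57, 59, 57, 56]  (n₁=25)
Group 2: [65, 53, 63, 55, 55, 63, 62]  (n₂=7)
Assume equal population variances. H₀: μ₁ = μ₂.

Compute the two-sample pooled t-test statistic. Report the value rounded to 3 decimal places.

x̄₁=57.800, s₁=4.975, n₁=25
x̄₂=59.429, s₂=4.894, n₂=7
s_p² = [24·4.975² + 6·4.894²]/30 = 24.5905
SE = √(s_p²·(1/25+1/7)) = 2.1205
t = (57.800−59.429)/2.1205 = -0.7680
df = 30

test statistic = -0.768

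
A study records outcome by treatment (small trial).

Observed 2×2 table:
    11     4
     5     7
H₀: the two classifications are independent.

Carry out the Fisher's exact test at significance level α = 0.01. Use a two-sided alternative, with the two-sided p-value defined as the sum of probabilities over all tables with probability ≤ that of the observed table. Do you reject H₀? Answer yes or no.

Margins: r₁=15, r₂=12, c₁=16, c₂=11, n=27
p_obs = C(15,11)·C(12,5)/C(27,16); sum pmf over tables with pmf ≤ p_obs
p-value (two-sided) = 0.13025
At α=0.01: p ≥ α → fail to reject H₀

reject H₀: no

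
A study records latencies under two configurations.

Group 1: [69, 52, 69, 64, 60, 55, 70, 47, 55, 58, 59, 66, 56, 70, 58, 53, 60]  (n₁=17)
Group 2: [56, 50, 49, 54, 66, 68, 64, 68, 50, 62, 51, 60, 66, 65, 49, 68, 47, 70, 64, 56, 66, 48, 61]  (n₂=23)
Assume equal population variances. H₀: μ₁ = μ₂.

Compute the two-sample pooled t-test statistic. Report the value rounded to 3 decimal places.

x̄₁=60.059, s₁=6.941, n₁=17
x̄₂=59.043, s₂=7.819, n₂=23
s_p² = [16·6.941² + 22·7.819²]/38 = 55.6815
SE = √(s_p²·(1/17+1/23)) = 2.3867
t = (60.059−59.043)/2.3867 = 0.4254
df = 38

test statistic = 0.425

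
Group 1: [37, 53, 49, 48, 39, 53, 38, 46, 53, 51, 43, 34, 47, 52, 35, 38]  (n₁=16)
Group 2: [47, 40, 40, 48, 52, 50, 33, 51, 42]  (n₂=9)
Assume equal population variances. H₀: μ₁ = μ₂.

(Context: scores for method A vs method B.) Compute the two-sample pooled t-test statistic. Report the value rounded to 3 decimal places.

test statistic = -0.010

x̄₁=44.750, s₁=6.971, n₁=16
x̄₂=44.778, s₂=6.379, n₂=9
s_p² = [15·6.971² + 8·6.379²]/23 = 45.8502
SE = √(s_p²·(1/16+1/9)) = 2.8214
t = (44.750−44.778)/2.8214 = -0.0098
df = 23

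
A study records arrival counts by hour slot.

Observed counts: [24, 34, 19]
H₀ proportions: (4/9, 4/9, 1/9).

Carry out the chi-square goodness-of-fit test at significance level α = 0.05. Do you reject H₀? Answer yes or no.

n = 77; E_i = n·p_i = [34.22, 34.22, 8.56]
χ² = (24−34.22)²/34.22 + (34−34.22)²/34.22 + (19−8.56)²/8.56 = 15.8052
df = 2
p-value (upper-tail) = 0.00037
At α=0.05: p < α → reject H₀

reject H₀: yes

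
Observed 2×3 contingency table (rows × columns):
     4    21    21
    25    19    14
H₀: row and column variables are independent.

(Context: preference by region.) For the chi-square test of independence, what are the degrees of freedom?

df = (r−1)(c−1) = (2−1)·(3−1) = 2

degrees of freedom = 2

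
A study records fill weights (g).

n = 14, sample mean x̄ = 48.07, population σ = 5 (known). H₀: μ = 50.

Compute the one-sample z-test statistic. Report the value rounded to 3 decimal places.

SE = σ/√n = 5/√14 = 1.3363
z = (x̄−μ₀)/SE = (48.07−50)/1.3363 = -1.4443

test statistic = -1.444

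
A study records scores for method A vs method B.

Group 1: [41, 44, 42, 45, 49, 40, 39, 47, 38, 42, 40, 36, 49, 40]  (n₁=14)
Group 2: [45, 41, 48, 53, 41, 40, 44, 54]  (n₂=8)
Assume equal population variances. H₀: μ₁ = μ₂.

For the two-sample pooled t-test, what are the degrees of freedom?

degrees of freedom = 20

df = n₁ + n₂ − 2 = 14 + 8 − 2 = 20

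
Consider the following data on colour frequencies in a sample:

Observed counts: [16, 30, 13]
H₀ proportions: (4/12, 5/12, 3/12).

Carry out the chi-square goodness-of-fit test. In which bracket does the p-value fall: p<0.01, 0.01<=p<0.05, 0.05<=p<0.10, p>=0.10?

n = 59; E_i = n·p_i = [19.67, 24.58, 14.75]
χ² = (16−19.67)²/19.67 + (30−24.58)²/24.58 + (13−14.75)²/14.75 = 2.0847
df = 2
p-value (upper-tail) = 0.35262
→ bracket: p>=0.10

p-value bracket: p>=0.10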